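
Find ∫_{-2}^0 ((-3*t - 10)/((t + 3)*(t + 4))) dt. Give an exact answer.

Factor the denominator: t**2 + 7*t + 12 = (t + 4)(t + 3).
Partial fractions: (-3*t - 10)/((t + 3)*(t + 4)) = -2/(t + 4) - 1/(t + 3).
An antiderivative is F(t) = -log(t + 3) - 2*log(t + 4).
Then F(0) - F(-2) = (-log(48)) - (-log(4)) = -log(12).

-log(12)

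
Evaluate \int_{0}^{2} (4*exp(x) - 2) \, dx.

-8 + 4*exp(2)

An antiderivative is F(x) = -2*x + 4*exp(x).
Then F(2) - F(0) = (-4 + 4*exp(2)) - (4) = -8 + 4*exp(2).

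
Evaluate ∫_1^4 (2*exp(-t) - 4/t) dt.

An antiderivative is F(t) = -4*log(t) - 2*exp(-t).
Then F(4) - F(1) = (-8*log(2) - 2*exp(-4)) - (-2*exp(-1)) = -8*log(2) - 2*exp(-4) + 2*exp(-1).

-8*log(2) - 2*exp(-4) + 2*exp(-1)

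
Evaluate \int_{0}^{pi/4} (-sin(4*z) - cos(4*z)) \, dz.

-1/2

An antiderivative is F(z) = -sin(4*z)/4 + cos(4*z)/4.
Then F(pi/4) - F(0) = (-1/4) - (1/4) = -1/2.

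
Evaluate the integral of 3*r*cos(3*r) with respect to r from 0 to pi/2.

-pi/2 - 1/3

Integrate by parts once (u = r, dv = 3*cos(3*r) dr).
An antiderivative is F(r) = r*sin(3*r) + cos(3*r)/3.
Then F(pi/2) - F(0) = (-pi/2) - (1/3) = -pi/2 - 1/3.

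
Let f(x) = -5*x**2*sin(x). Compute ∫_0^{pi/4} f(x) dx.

Integrate by parts twice (u = x^2, dv = -5*sin(x) dx).
An antiderivative is F(x) = 5*x**2*cos(x) - 10*x*sin(x) - 10*cos(x).
Then F(pi/4) - F(0) = (5*sqrt(2)*(-32 - 8*pi + pi**2)/32) - (-10) = -5*sqrt(2) - 5*sqrt(2)*pi/4 + 5*sqrt(2)*pi**2/32 + 10.

-5*sqrt(2) - 5*sqrt(2)*pi/4 + 5*sqrt(2)*pi**2/32 + 10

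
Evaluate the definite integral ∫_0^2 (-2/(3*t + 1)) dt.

An antiderivative is F(t) = -2*log(3*t + 1)/3.
Then F(2) - F(0) = (-2*log(7)/3) - (0) = -2*log(7)/3.

-2*log(7)/3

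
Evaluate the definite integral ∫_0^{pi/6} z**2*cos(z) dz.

Integrate by parts twice (u = z^2, dv = cos(z) dz).
An antiderivative is F(z) = z**2*sin(z) + 2*z*cos(z) - 2*sin(z).
Then F(pi/6) - F(0) = (-1 + pi**2/72 + sqrt(3)*pi/6) - (0) = -1 + pi**2/72 + sqrt(3)*pi/6.

-1 + pi**2/72 + sqrt(3)*pi/6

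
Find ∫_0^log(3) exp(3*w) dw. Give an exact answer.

Let u = exp(w), so du = exp(w) dw. When w = 0, u = 1; when w = log(3), u = 3.
The integral becomes ∫ u**2 du from 1 to 3, with antiderivative u**3/3.
Back in w: F(w) = exp(3*w)/3.
Then F(log(3)) - F(0) = (9) - (1/3) = 26/3.

26/3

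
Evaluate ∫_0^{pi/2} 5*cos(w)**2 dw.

5*pi/4

Use the identity cos^2(w) = (1 + cos(2*w))/2.
An antiderivative is F(w) = 5*w/2 + 5*sin(2*w)/4.
Then F(pi/2) - F(0) = (5*pi/4) - (0) = 5*pi/4.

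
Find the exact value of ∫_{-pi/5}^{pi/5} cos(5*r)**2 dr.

Use the identity cos^2(5*r) = (1 + cos(10*r))/2.
An antiderivative is F(r) = r/2 + sin(10*r)/20.
Then F(pi/5) - F(-pi/5) = (pi/10) - (-pi/10) = pi/5.

pi/5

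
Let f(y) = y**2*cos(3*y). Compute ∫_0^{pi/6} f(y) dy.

-2/27 + pi**2/108

Integrate by parts twice (u = y^2, dv = cos(3*y) dy).
An antiderivative is F(y) = y**2*sin(3*y)/3 + 2*y*cos(3*y)/9 - 2*sin(3*y)/27.
Then F(pi/6) - F(0) = (-2/27 + pi**2/108) - (0) = -2/27 + pi**2/108.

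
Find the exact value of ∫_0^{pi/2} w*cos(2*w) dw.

Integrate by parts once (u = w, dv = cos(2*w) dw).
An antiderivative is F(w) = w*sin(2*w)/2 + cos(2*w)/4.
Then F(pi/2) - F(0) = (-1/4) - (1/4) = -1/2.

-1/2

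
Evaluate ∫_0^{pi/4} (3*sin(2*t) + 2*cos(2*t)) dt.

5/2

An antiderivative is F(t) = sin(2*t) - 3*cos(2*t)/2.
Then F(pi/4) - F(0) = (1) - (-3/2) = 5/2.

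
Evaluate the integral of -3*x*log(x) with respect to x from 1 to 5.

Integrate by parts once (u = ln x, dv = -3*x dx).
An antiderivative is F(x) = -3*x**2*(2*log(x) - 1)/4.
Then F(5) - F(1) = (75/4 - 75*log(5)/2) - (3/4) = 18 - 75*log(5)/2.

18 - 75*log(5)/2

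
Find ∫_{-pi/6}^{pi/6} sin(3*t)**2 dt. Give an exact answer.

pi/6

Use the identity sin^2(3*t) = (1 - cos(6*t))/2.
An antiderivative is F(t) = t/2 - sin(6*t)/12.
Then F(pi/6) - F(-pi/6) = (pi/12) - (-pi/12) = pi/6.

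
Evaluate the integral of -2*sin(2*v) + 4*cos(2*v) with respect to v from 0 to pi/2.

-2

An antiderivative is F(v) = 2*sin(2*v) + cos(2*v).
Then F(pi/2) - F(0) = (-1) - (1) = -2.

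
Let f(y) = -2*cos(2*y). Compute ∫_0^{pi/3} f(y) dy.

An antiderivative is F(y) = -sin(2*y).
Then F(pi/3) - F(0) = (-sqrt(3)/2) - (0) = -sqrt(3)/2.

-sqrt(3)/2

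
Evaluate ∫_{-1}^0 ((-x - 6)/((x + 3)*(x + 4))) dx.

Factor the denominator: x**2 + 7*x + 12 = (x + 4)(x + 3).
Partial fractions: (-x - 6)/((x + 3)*(x + 4)) = 2/(x + 4) - 3/(x + 3).
An antiderivative is F(x) = -3*log(x + 3) + 2*log(x + 4).
Then F(0) - F(-1) = (log(16/27)) - (log(9/8)) = -5*log(3) + 7*log(2).

-5*log(3) + 7*log(2)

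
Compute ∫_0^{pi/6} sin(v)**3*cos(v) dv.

1/64

Let u = sin(v), so du = cos(v) dv. When v = 0, u = 0; when v = pi/6, u = 1/2.
The integral becomes ∫ u**3 du from 0 to 1/2, with antiderivative u**4/4.
Back in v: F(v) = sin(v)**4/4.
Then F(pi/6) - F(0) = (1/64) - (0) = 1/64.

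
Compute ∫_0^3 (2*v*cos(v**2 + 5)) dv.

-sin(5) + sin(14)

Let u = v**2 + 5, so du = 2*v dv. When v = 0, u = 5; when v = 3, u = 14.
The integral becomes ∫ cos(u) du from 5 to 14, with antiderivative sin(u).
Back in v: F(v) = sin(v**2 + 5).
Then F(3) - F(0) = (sin(14)) - (sin(5)) = -sin(5) + sin(14).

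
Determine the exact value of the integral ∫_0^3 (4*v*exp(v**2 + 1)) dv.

Let u = v**2 + 1, so du = 2*v dv. When v = 0, u = 1; when v = 3, u = 10.
The integral becomes 2·∫ exp(u) du from 1 to 10, with antiderivative 2*exp(u).
Back in v: F(v) = 2*exp(v**2 + 1).
Then F(3) - F(0) = (2*exp(10)) - (2*exp(1)) = -2*exp(1)*(1 - exp(9)).

-2*exp(1)*(1 - exp(9))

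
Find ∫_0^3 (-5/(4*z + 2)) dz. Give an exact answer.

-5*log(7)/4

An antiderivative is F(z) = -5*log(4*z + 2)/4.
Then F(3) - F(0) = (-5*log(14)/4) - (-5*log(2)/4) = -5*log(7)/4.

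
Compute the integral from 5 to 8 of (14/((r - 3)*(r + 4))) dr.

Factor the denominator: r**2 + r - 12 = (r + 4)(r - 3).
Partial fractions: 14/((r - 3)*(r + 4)) = -2/(r + 4) + 2/(r - 3).
An antiderivative is F(r) = 2*log(r - 3) - 2*log(r + 4).
Then F(8) - F(5) = (-4*log(2) - 2*log(3) + 2*log(5)) - (log(4/81)) = -6*log(2) + 2*log(3) + 2*log(5).

-6*log(2) + 2*log(3) + 2*log(5)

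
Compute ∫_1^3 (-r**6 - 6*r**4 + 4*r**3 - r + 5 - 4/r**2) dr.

By the power rule, an antiderivative is F(r) = -r**7/7 - 6*r**5/5 + r**4 - r**2/2 + 5*r + 4/r.
Then F(3) - F(1) = (-107351/210) - (571/70) = -54532/105.

-54532/105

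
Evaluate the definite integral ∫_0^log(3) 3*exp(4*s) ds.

Let u = exp(s), so du = exp(s) ds. When s = 0, u = 1; when s = log(3), u = 3.
The integral becomes 3·∫ u**3 du from 1 to 3, with antiderivative 3*u**4/4.
Back in s: F(s) = 3*exp(4*s)/4.
Then F(log(3)) - F(0) = (243/4) - (3/4) = 60.

60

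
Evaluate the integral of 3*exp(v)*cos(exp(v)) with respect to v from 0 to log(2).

Let u = exp(v), so du = exp(v) dv. When v = 0, u = 1; when v = log(2), u = 2.
The integral becomes 3·∫ cos(u) du from 1 to 2, with antiderivative 3*sin(u).
Back in v: F(v) = 3*sin(exp(v)).
Then F(log(2)) - F(0) = (3*sin(2)) - (3*sin(1)) = -3*sin(1) + 3*sin(2).

-3*sin(1) + 3*sin(2)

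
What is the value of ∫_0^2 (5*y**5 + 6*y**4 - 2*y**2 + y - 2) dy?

By the power rule, an antiderivative is F(y) = 5*y**6/6 + 6*y**5/5 - 2*y**3/3 + y**2/2 - 2*y.
Then F(2) - F(0) = (422/5) - (0) = 422/5.

422/5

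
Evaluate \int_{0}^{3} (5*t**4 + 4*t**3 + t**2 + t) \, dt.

675/2

By the power rule, an antiderivative is F(t) = t**5 + t**4 + t**3/3 + t**2/2.
Then F(3) - F(0) = (675/2) - (0) = 675/2.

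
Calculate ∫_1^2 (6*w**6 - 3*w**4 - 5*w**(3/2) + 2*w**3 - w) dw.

3439/35 - 8*sqrt(2)

By the power rule, an antiderivative is F(w) = 6*w**7/7 - 2*w**(5/2) - 3*w**5/5 + w**4/2 - w**2/2.
Then F(2) - F(1) = (3378/35 - 8*sqrt(2)) - (-61/35) = 3439/35 - 8*sqrt(2).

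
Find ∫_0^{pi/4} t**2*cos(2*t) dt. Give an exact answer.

-1/4 + pi**2/32

Integrate by parts twice (u = t^2, dv = cos(2*t) dt).
An antiderivative is F(t) = t**2*sin(2*t)/2 + t*cos(2*t)/2 - sin(2*t)/4.
Then F(pi/4) - F(0) = (-1/4 + pi**2/32) - (0) = -1/4 + pi**2/32.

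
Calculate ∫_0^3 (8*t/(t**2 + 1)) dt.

Let u = t**2 + 1, so du = 2*t dt. When t = 0, u = 1; when t = 3, u = 10.
The integral becomes 4·∫ 1/u du from 1 to 10, with antiderivative 4*log(u).
Back in t: F(t) = 4*log(t**2 + 1).
Then F(3) - F(0) = (4*log(2) + 4*log(5)) - (0) = 4*log(2) + 4*log(5).

4*log(2) + 4*log(5)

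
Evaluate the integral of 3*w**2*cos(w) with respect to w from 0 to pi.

-6*pi

Integrate by parts twice (u = w^2, dv = 3*cos(w) dw).
An antiderivative is F(w) = 3*w**2*sin(w) + 6*w*cos(w) - 6*sin(w).
Then F(pi) - F(0) = (-6*pi) - (0) = -6*pi.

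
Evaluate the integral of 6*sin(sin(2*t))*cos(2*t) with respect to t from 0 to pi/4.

3 - 3*cos(1)

Let u = sin(2*t), so du = 2*cos(2*t) dt. When t = 0, u = 0; when t = pi/4, u = 1.
The integral becomes 3·∫ sin(u) du from 0 to 1, with antiderivative -3*cos(u).
Back in t: F(t) = -3*cos(sin(2*t)).
Then F(pi/4) - F(0) = (-3*cos(1)) - (-3) = 3 - 3*cos(1).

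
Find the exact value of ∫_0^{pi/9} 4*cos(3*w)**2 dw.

Use the identity cos^2(3*w) = (1 + cos(6*w))/2.
An antiderivative is F(w) = 2*w + sin(6*w)/3.
Then F(pi/9) - F(0) = (sqrt(3)/6 + 2*pi/9) - (0) = sqrt(3)/6 + 2*pi/9.

sqrt(3)/6 + 2*pi/9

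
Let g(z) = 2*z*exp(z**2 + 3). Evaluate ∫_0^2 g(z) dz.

Let u = z**2 + 3, so du = 2*z dz. When z = 0, u = 3; when z = 2, u = 7.
The integral becomes ∫ exp(u) du from 3 to 7, with antiderivative exp(u).
Back in z: F(z) = exp(z**2 + 3).
Then F(2) - F(0) = (exp(7)) - (exp(3)) = -exp(3) + exp(7).

-exp(3) + exp(7)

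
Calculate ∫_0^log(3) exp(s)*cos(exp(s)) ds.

Let u = exp(s), so du = exp(s) ds. When s = 0, u = 1; when s = log(3), u = 3.
The integral becomes ∫ cos(u) du from 1 to 3, with antiderivative sin(u).
Back in s: F(s) = sin(exp(s)).
Then F(log(3)) - F(0) = (sin(3)) - (sin(1)) = -sin(1) + sin(3).

-sin(1) + sin(3)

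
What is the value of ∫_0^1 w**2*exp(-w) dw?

2 - 5*exp(-1)

Integrate by parts twice (u = w^2, dv = exp(-w) dw).
An antiderivative is F(w) = (-w**2 - 2*w - 2)*exp(-w).
Then F(1) - F(0) = (-5*exp(-1)) - (-2) = 2 - 5*exp(-1).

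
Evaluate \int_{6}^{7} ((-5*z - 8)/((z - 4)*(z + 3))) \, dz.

log(8/45)

Factor the denominator: z**2 - z - 12 = (z + 3)(z - 4).
Partial fractions: (-5*z - 8)/((z - 4)*(z + 3)) = -1/(z + 3) - 4/(z - 4).
An antiderivative is F(z) = -4*log(z - 4) - log(z + 3).
Then F(7) - F(6) = (-4*log(3) - log(5) - log(2)) - (-4*log(2) - 2*log(3)) = log(8/45).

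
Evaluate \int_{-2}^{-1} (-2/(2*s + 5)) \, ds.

An antiderivative is F(s) = -log(2*s + 5).
Then F(-1) - F(-2) = (-log(3)) - (0) = -log(3).

-log(3)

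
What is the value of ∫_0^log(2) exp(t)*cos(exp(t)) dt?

-sin(1) + sin(2)

Let u = exp(t), so du = exp(t) dt. When t = 0, u = 1; when t = log(2), u = 2.
The integral becomes ∫ cos(u) du from 1 to 2, with antiderivative sin(u).
Back in t: F(t) = sin(exp(t)).
Then F(log(2)) - F(0) = (sin(2)) - (sin(1)) = -sin(1) + sin(2).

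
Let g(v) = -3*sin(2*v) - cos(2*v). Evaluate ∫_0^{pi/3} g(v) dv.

-9/4 - sqrt(3)/4

An antiderivative is F(v) = -sin(2*v)/2 + 3*cos(2*v)/2.
Then F(pi/3) - F(0) = (-3/4 - sqrt(3)/4) - (3/2) = -9/4 - sqrt(3)/4.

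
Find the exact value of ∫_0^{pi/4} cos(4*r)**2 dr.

Use the identity cos^2(4*r) = (1 + cos(8*r))/2.
An antiderivative is F(r) = r/2 + sin(8*r)/16.
Then F(pi/4) - F(0) = (pi/8) - (0) = pi/8.

pi/8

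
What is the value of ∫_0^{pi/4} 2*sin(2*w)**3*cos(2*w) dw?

1/4

Let u = sin(2*w), so du = 2*cos(2*w) dw. When w = 0, u = 0; when w = pi/4, u = 1.
The integral becomes ∫ u**3 du from 0 to 1, with antiderivative u**4/4.
Back in w: F(w) = sin(2*w)**4/4.
Then F(pi/4) - F(0) = (1/4) - (0) = 1/4.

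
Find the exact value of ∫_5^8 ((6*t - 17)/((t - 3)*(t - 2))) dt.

Factor the denominator: t**2 - 5*t + 6 = (t - 2)(t - 3).
Partial fractions: (6*t - 17)/((t - 3)*(t - 2)) = 5/(t - 2) + 1/(t - 3).
An antiderivative is F(t) = log(t - 3) + 5*log(t - 2).
Then F(8) - F(5) = (log(5) + 5*log(2) + 5*log(3)) - (log(2) + 5*log(3)) = log(80).

log(80)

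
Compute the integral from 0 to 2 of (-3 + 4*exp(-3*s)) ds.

An antiderivative is F(s) = -3*s - 4*exp(-3*s)/3.
Then F(2) - F(0) = (-6 - 4*exp(-6)/3) - (-4/3) = -14/3 - 4*exp(-6)/3.

-14/3 - 4*exp(-6)/3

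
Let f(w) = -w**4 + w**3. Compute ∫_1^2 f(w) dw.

-49/20

By the power rule, an antiderivative is F(w) = -w**5/5 + w**4/4.
Then F(2) - F(1) = (-12/5) - (1/20) = -49/20.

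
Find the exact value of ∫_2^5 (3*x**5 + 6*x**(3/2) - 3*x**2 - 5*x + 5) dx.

By the power rule, an antiderivative is F(x) = x**6/2 + 12*x**(5/2)/5 - x**3 - 5*x**2/2 + 5*x.
Then F(5) - F(2) = (60*sqrt(5) + 7650) - (48*sqrt(2)/5 + 24) = -48*sqrt(2)/5 + 60*sqrt(5) + 7626.

-48*sqrt(2)/5 + 60*sqrt(5) + 7626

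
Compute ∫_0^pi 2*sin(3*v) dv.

4/3

An antiderivative is F(v) = -2*cos(3*v)/3.
Then F(pi) - F(0) = (2/3) - (-2/3) = 4/3.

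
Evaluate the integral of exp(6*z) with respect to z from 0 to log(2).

21/2

Let u = exp(z), so du = exp(z) dz. When z = 0, u = 1; when z = log(2), u = 2.
The integral becomes ∫ u**5 du from 1 to 2, with antiderivative u**6/6.
Back in z: F(z) = exp(6*z)/6.
Then F(log(2)) - F(0) = (32/3) - (1/6) = 21/2.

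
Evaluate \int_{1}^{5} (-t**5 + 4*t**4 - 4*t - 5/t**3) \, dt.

By the power rule, an antiderivative is F(t) = -t**6/6 + 4*t**5/5 - 2*t**2 + 5/(2*t**2).
Then F(5) - F(1) = (-2311/15) - (17/15) = -776/5.

-776/5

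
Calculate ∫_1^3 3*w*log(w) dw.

Integrate by parts once (u = ln w, dv = 3*w dw).
An antiderivative is F(w) = 3*w**2*(2*log(w) - 1)/4.
Then F(3) - F(1) = (-27/4 + 27*log(3)/2) - (-3/4) = -6 + 27*log(3)/2.

-6 + 27*log(3)/2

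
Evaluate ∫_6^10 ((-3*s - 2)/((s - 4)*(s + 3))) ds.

Factor the denominator: s**2 - s - 12 = (s + 3)(s - 4).
Partial fractions: (-3*s - 2)/((s - 4)*(s + 3)) = -1/(s + 3) - 2/(s - 4).
An antiderivative is F(s) = -2*log(s - 4) - log(s + 3).
Then F(10) - F(6) = (-log(13) - 2*log(3) - 2*log(2)) - (-log(36)) = -log(13).

-log(13)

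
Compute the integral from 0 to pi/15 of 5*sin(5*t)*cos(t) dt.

Use the identity sin(5*t)cos(t) = [sin(6*t) + sin(4*t)]/2.
An antiderivative is F(t) = -5*cos(4*t)/8 - 5*cos(6*t)/12.
Then F(pi/15) - F(0) = (-5*sqrt(6*sqrt(5) + 30)/64 - 5*sqrt(5)/192 + 5/192) - (-25/24) = -5*sqrt(6*sqrt(5) + 30)/64 - 5*sqrt(5)/192 + 205/192.

-5*sqrt(6*sqrt(5) + 30)/64 - 5*sqrt(5)/192 + 205/192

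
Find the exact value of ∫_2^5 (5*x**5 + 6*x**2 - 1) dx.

26397/2

By the power rule, an antiderivative is F(x) = 5*x**6/6 + 2*x**3 - x.
Then F(5) - F(2) = (79595/6) - (202/3) = 26397/2.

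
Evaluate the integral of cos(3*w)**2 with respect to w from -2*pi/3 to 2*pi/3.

Use the identity cos^2(3*w) = (1 + cos(6*w))/2.
An antiderivative is F(w) = w/2 + sin(6*w)/12.
Then F(2*pi/3) - F(-2*pi/3) = (pi/3) - (-pi/3) = 2*pi/3.

2*pi/3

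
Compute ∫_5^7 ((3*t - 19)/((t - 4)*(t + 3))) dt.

Factor the denominator: t**2 - t - 12 = (t + 3)(t - 4).
Partial fractions: (3*t - 19)/((t - 4)*(t + 3)) = 4/(t + 3) - 1/(t - 4).
An antiderivative is F(t) = -log(t - 4) + 4*log(t + 3).
Then F(7) - F(5) = (-log(3) + 4*log(2) + 4*log(5)) - (12*log(2)) = -8*log(2) - log(3) + 4*log(5).

-8*log(2) - log(3) + 4*log(5)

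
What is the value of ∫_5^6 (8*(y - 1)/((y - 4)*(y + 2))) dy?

-4*log(7) + 16*log(2)

Factor the denominator: y**2 - 2*y - 8 = (y + 2)(y - 4).
Partial fractions: 8*(y - 1)/((y - 4)*(y + 2)) = 4/(y + 2) + 4/(y - 4).
An antiderivative is F(y) = 4*log(y - 4) + 4*log(y + 2).
Then F(6) - F(5) = (16*log(2)) - (4*log(7)) = -4*log(7) + 16*log(2).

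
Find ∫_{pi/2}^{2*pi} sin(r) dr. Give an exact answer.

An antiderivative is F(r) = -cos(r).
Then F(2*pi) - F(pi/2) = (-1) - (0) = -1.

-1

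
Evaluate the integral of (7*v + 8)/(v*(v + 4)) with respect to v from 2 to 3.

-7*log(2) - 3*log(3) + 5*log(7)

Factor the denominator: v**2 + 4*v = (v + 4)v.
Partial fractions: (7*v + 8)/(v*(v + 4)) = 5/(v + 4) + 2/v.
An antiderivative is F(v) = 2*log(v) + 5*log(v + 4).
Then F(3) - F(2) = (2*log(3) + 5*log(7)) - (7*log(2) + 5*log(3)) = -7*log(2) - 3*log(3) + 5*log(7).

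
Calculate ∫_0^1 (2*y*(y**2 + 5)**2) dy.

Let u = y**2 + 5, so du = 2*y dy. When y = 0, u = 5; when y = 1, u = 6.
The integral becomes ∫ u**2 du from 5 to 6, with antiderivative u**3/3.
Back in y: F(y) = (y**2 + 5)**3/3.
Then F(1) - F(0) = (72) - (125/3) = 91/3.

91/3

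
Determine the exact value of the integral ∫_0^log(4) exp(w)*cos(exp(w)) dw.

-sin(1) + sin(4)

Let u = exp(w), so du = exp(w) dw. When w = 0, u = 1; when w = log(4), u = 4.
The integral becomes ∫ cos(u) du from 1 to 4, with antiderivative sin(u).
Back in w: F(w) = sin(exp(w)).
Then F(log(4)) - F(0) = (sin(4)) - (sin(1)) = -sin(1) + sin(4).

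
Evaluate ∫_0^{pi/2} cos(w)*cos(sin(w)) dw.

Let u = sin(w), so du = cos(w) dw. When w = 0, u = 0; when w = pi/2, u = 1.
The integral becomes ∫ cos(u) du from 0 to 1, with antiderivative sin(u).
Back in w: F(w) = sin(sin(w)).
Then F(pi/2) - F(0) = (sin(1)) - (0) = sin(1).

sin(1)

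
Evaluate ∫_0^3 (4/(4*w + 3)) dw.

Let u = 4*w + 3, so du = 4 dw. When w = 0, u = 3; when w = 3, u = 15.
The integral becomes ∫ 1/u du from 3 to 15, with antiderivative log(u).
Back in w: F(w) = log(4*w + 3).
Then F(3) - F(0) = (log(15)) - (log(3)) = log(5).

log(5)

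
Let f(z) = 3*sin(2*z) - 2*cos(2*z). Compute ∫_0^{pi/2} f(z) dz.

An antiderivative is F(z) = -sin(2*z) - 3*cos(2*z)/2.
Then F(pi/2) - F(0) = (3/2) - (-3/2) = 3.

3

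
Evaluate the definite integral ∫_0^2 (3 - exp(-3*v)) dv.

exp(-6)/3 + 17/3

An antiderivative is F(v) = 3*v + exp(-3*v)/3.
Then F(2) - F(0) = (exp(-6)/3 + 6) - (1/3) = exp(-6)/3 + 17/3.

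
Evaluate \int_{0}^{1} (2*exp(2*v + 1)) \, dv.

-exp(1) + exp(3)

Let u = 2*v + 1, so du = 2 dv. When v = 0, u = 1; when v = 1, u = 3.
The integral becomes ∫ exp(u) du from 1 to 3, with antiderivative exp(u).
Back in v: F(v) = exp(2*v + 1).
Then F(1) - F(0) = (exp(3)) - (exp(1)) = -exp(1) + exp(3).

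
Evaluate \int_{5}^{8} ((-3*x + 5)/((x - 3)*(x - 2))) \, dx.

-4*log(5) + 5*log(2)

Factor the denominator: x**2 - 5*x + 6 = (x - 2)(x - 3).
Partial fractions: (-3*x + 5)/((x - 3)*(x - 2)) = 1/(x - 2) - 4/(x - 3).
An antiderivative is F(x) = -4*log(x - 3) + log(x - 2).
Then F(8) - F(5) = (-4*log(5) + log(2) + log(3)) - (log(3/16)) = -4*log(5) + 5*log(2).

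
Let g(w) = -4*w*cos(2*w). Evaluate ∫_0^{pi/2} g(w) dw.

2

Integrate by parts once (u = w, dv = -4*cos(2*w) dw).
An antiderivative is F(w) = -2*w*sin(2*w) - cos(2*w).
Then F(pi/2) - F(0) = (1) - (-1) = 2.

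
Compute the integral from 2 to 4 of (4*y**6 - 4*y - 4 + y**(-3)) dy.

2073621/224

By the power rule, an antiderivative is F(y) = 4*y**7/7 - 2*y**2 - 4*y - 1/(2*y**2).
Then F(4) - F(2) = (2086393/224) - (3193/56) = 2073621/224.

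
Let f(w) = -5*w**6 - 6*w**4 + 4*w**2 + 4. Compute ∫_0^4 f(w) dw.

-1347184/105

By the power rule, an antiderivative is F(w) = -5*w**7/7 - 6*w**5/5 + 4*w**3/3 + 4*w.
Then F(4) - F(0) = (-1347184/105) - (0) = -1347184/105.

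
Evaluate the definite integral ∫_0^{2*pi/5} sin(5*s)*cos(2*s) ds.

Use the identity sin(5*s)cos(2*s) = [sin(7*s) + sin(3*s)]/2.
An antiderivative is F(s) = -cos(3*s)/6 - cos(7*s)/14.
Then F(2*pi/5) - F(0) = (5/84 + 5*sqrt(5)/84) - (-5/21) = 5*sqrt(5)/84 + 25/84.

5*sqrt(5)/84 + 25/84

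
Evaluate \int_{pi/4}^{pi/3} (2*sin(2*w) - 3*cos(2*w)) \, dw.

2 - 3*sqrt(3)/4

An antiderivative is F(w) = -3*sin(2*w)/2 - cos(2*w).
Then F(pi/3) - F(pi/4) = (1/2 - 3*sqrt(3)/4) - (-3/2) = 2 - 3*sqrt(3)/4.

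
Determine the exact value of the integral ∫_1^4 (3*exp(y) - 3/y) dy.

-3*exp(1) - 3*log(4) + 3*exp(4)

An antiderivative is F(y) = 3*exp(y) - 3*log(y).
Then F(4) - F(1) = (-3*log(4) + 3*exp(4)) - (3*exp(1)) = -3*exp(1) - 3*log(4) + 3*exp(4).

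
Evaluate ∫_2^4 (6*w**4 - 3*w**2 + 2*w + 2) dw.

By the power rule, an antiderivative is F(w) = 6*w**5/5 - w**3 + w**2 + 2*w.
Then F(4) - F(2) = (5944/5) - (192/5) = 5752/5.

5752/5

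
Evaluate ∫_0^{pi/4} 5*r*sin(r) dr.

5*sqrt(2)*(4 - pi)/8

Integrate by parts once (u = r, dv = 5*sin(r) dr).
An antiderivative is F(r) = -5*r*cos(r) + 5*sin(r).
Then F(pi/4) - F(0) = (5*sqrt(2)*(4 - pi)/8) - (0) = 5*sqrt(2)*(4 - pi)/8.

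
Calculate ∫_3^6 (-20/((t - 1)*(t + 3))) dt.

-5*log(5) + 5*log(3)

Factor the denominator: t**2 + 2*t - 3 = (t + 3)(t - 1).
Partial fractions: -20/((t - 1)*(t + 3)) = 5/(t + 3) - 5/(t - 1).
An antiderivative is F(t) = -5*log(t - 1) + 5*log(t + 3).
Then F(6) - F(3) = (-5*log(5) + 10*log(3)) - (5*log(3)) = -5*log(5) + 5*log(3).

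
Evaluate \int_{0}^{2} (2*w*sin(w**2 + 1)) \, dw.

-cos(5) + cos(1)

Let u = w**2 + 1, so du = 2*w dw. When w = 0, u = 1; when w = 2, u = 5.
The integral becomes ∫ sin(u) du from 1 to 5, with antiderivative -cos(u).
Back in w: F(w) = -cos(w**2 + 1).
Then F(2) - F(0) = (-cos(5)) - (-cos(1)) = -cos(5) + cos(1).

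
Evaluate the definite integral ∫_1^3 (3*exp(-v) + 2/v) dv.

-3*exp(-3) + 3*exp(-1) + 2*log(3)

An antiderivative is F(v) = 2*log(v) - 3*exp(-v).
Then F(3) - F(1) = (-3*exp(-3) + 2*log(3)) - (-3*exp(-1)) = -3*exp(-3) + 3*exp(-1) + 2*log(3).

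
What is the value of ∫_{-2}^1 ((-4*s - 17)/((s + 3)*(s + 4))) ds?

-11*log(2) + log(5)

Factor the denominator: s**2 + 7*s + 12 = (s + 4)(s + 3).
Partial fractions: (-4*s - 17)/((s + 3)*(s + 4)) = 1/(s + 4) - 5/(s + 3).
An antiderivative is F(s) = -5*log(s + 3) + log(s + 4).
Then F(1) - F(-2) = (-10*log(2) + log(5)) - (log(2)) = -11*log(2) + log(5).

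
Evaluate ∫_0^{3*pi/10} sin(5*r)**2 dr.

Use the identity sin^2(5*r) = (1 - cos(10*r))/2.
An antiderivative is F(r) = r/2 - sin(10*r)/20.
Then F(3*pi/10) - F(0) = (3*pi/20) - (0) = 3*pi/20.

3*pi/20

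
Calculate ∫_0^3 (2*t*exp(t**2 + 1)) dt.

-exp(1) + exp(10)

Let u = t**2 + 1, so du = 2*t dt. When t = 0, u = 1; when t = 3, u = 10.
The integral becomes ∫ exp(u) du from 1 to 10, with antiderivative exp(u).
Back in t: F(t) = exp(t**2 + 1).
Then F(3) - F(0) = (exp(10)) - (exp(1)) = -exp(1) + exp(10).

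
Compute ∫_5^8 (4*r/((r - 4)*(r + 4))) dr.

-2*log(3) + 8*log(2)

Factor the denominator: r**2 - 16 = (r + 4)(r - 4).
Partial fractions: 4*r/((r - 4)*(r + 4)) = 2/(r + 4) + 2/(r - 4).
An antiderivative is F(r) = 2*log(r - 4) + 2*log(r + 4).
Then F(8) - F(5) = (2*log(3) + 8*log(2)) - (log(81)) = -2*log(3) + 8*log(2).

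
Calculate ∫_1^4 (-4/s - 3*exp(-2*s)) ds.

-8*log(2) - 3*exp(-2)/2 + 3*exp(-8)/2

An antiderivative is F(s) = -4*log(s) + 3*exp(-2*s)/2.
Then F(4) - F(1) = (-8*log(2) + 3*exp(-8)/2) - (3*exp(-2)/2) = -8*log(2) - 3*exp(-2)/2 + 3*exp(-8)/2.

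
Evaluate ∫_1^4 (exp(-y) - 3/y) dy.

-6*log(2) - exp(-4) + exp(-1)

An antiderivative is F(y) = -3*log(y) - exp(-y).
Then F(4) - F(1) = (-6*log(2) - exp(-4)) - (-exp(-1)) = -6*log(2) - exp(-4) + exp(-1).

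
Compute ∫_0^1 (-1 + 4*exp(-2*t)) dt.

1 - 2*exp(-2)

An antiderivative is F(t) = -t - 2*exp(-2*t).
Then F(1) - F(0) = (-1 - 2*exp(-2)) - (-2) = 1 - 2*exp(-2).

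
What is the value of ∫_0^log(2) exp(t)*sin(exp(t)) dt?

Let u = exp(t), so du = exp(t) dt. When t = 0, u = 1; when t = log(2), u = 2.
The integral becomes ∫ sin(u) du from 1 to 2, with antiderivative -cos(u).
Back in t: F(t) = -cos(exp(t)).
Then F(log(2)) - F(0) = (-cos(2)) - (-cos(1)) = -cos(2) + cos(1).

-cos(2) + cos(1)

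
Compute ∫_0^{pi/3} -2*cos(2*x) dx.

-sqrt(3)/2

An antiderivative is F(x) = -sin(2*x).
Then F(pi/3) - F(0) = (-sqrt(3)/2) - (0) = -sqrt(3)/2.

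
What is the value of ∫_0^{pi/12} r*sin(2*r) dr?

-sqrt(3)*pi/48 + 1/8

Integrate by parts once (u = r, dv = sin(2*r) dr).
An antiderivative is F(r) = -r*cos(2*r)/2 + sin(2*r)/4.
Then F(pi/12) - F(0) = (-sqrt(3)*pi/48 + 1/8) - (0) = -sqrt(3)*pi/48 + 1/8.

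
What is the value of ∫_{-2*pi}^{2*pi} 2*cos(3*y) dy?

0

An antiderivative is F(y) = 2*sin(3*y)/3.
Then F(2*pi) - F(-2*pi) = (0) - (0) = 0.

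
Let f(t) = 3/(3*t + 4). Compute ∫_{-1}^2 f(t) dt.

An antiderivative is F(t) = log(3*t + 4).
Then F(2) - F(-1) = (log(10)) - (0) = log(10).

log(10)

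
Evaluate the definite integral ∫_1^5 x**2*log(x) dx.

Integrate by parts once (u = ln x, dv = x**2 dx).
An antiderivative is F(x) = x**3*(3*log(x) - 1)/9.
Then F(5) - F(1) = (-125/9 + 125*log(5)/3) - (-1/9) = -124/9 + 125*log(5)/3.

-124/9 + 125*log(5)/3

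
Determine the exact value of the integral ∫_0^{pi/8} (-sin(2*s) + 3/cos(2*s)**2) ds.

sqrt(2)/4 + 1

An antiderivative is F(s) = cos(2*s)/2 + 3*tan(2*s)/2.
Then F(pi/8) - F(0) = (sqrt(2)/4 + 3/2) - (1/2) = sqrt(2)/4 + 1.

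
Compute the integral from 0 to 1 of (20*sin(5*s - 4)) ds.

Let u = 5*s - 4, so du = 5 ds. When s = 0, u = -4; when s = 1, u = 1.
The integral becomes 4·∫ sin(u) du from -4 to 1, with antiderivative -4*cos(u).
Back in s: F(s) = -4*cos(5*s - 4).
Then F(1) - F(0) = (-4*cos(1)) - (-4*cos(4)) = 4*cos(4) - 4*cos(1).

4*cos(4) - 4*cos(1)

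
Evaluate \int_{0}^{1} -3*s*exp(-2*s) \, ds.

Integrate by parts once (u = s, dv = -3*exp(-2*s) ds).
An antiderivative is F(s) = (6*s + 3)*exp(-2*s)/4.
Then F(1) - F(0) = (9*exp(-2)/4) - (3/4) = -3/4 + 9*exp(-2)/4.

-3/4 + 9*exp(-2)/4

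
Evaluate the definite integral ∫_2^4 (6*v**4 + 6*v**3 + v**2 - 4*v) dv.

By the power rule, an antiderivative is F(v) = 6*v**5/5 + 3*v**4/2 + v**3/3 - 2*v**2.
Then F(4) - F(2) = (24032/15) - (856/15) = 23176/15.

23176/15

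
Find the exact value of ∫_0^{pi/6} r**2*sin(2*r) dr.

Integrate by parts twice (u = r^2, dv = sin(2*r) dr).
An antiderivative is F(r) = -r**2*cos(2*r)/2 + r*sin(2*r)/2 + cos(2*r)/4.
Then F(pi/6) - F(0) = (-pi**2/144 + 1/8 + sqrt(3)*pi/24) - (1/4) = -1/8 - pi**2/144 + sqrt(3)*pi/24.

-1/8 - pi**2/144 + sqrt(3)*pi/24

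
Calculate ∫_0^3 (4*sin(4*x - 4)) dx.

Let u = 4*x - 4, so du = 4 dx. When x = 0, u = -4; when x = 3, u = 8.
The integral becomes ∫ sin(u) du from -4 to 8, with antiderivative -cos(u).
Back in x: F(x) = -cos(4*x - 4).
Then F(3) - F(0) = (-cos(8)) - (-cos(4)) = cos(4) - cos(8).

cos(4) - cos(8)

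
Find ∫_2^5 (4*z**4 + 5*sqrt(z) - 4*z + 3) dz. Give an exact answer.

By the power rule, an antiderivative is F(z) = 4*z**5/5 + 10*z**(3/2)/3 - 2*z**2 + 3*z.
Then F(5) - F(2) = (50*sqrt(5)/3 + 2465) - (20*sqrt(2)/3 + 118/5) = -20*sqrt(2)/3 + 50*sqrt(5)/3 + 12207/5.

-20*sqrt(2)/3 + 50*sqrt(5)/3 + 12207/5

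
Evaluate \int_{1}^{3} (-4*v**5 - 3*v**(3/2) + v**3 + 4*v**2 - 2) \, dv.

-6502/15 - 54*sqrt(3)/5

By the power rule, an antiderivative is F(v) = -2*v**6/3 - 6*v**(5/2)/5 + v**4/4 + 4*v**3/3 - 2*v.
Then F(3) - F(1) = (-1743/4 - 54*sqrt(3)/5) - (-137/60) = -6502/15 - 54*sqrt(3)/5.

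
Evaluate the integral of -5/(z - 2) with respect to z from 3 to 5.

An antiderivative is F(z) = -5*log(z - 2).
Then F(5) - F(3) = (-5*log(3)) - (0) = -5*log(3).

-5*log(3)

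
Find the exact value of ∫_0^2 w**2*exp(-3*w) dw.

2/27 - 50*exp(-6)/27

Integrate by parts twice (u = w^2, dv = exp(-3*w) dw).
An antiderivative is F(w) = (-9*w**2 - 6*w - 2)*exp(-3*w)/27.
Then F(2) - F(0) = (-50*exp(-6)/27) - (-2/27) = 2/27 - 50*exp(-6)/27.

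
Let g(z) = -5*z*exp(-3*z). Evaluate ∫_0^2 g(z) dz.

-5/9 + 35*exp(-6)/9

Integrate by parts once (u = z, dv = -5*exp(-3*z) dz).
An antiderivative is F(z) = (15*z + 5)*exp(-3*z)/9.
Then F(2) - F(0) = (35*exp(-6)/9) - (5/9) = -5/9 + 35*exp(-6)/9.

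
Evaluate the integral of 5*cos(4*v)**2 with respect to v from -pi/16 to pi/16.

Use the identity cos^2(4*v) = (1 + cos(8*v))/2.
An antiderivative is F(v) = 5*v/2 + 5*sin(8*v)/16.
Then F(pi/16) - F(-pi/16) = (5/16 + 5*pi/32) - (-5*pi/32 - 5/16) = 5/8 + 5*pi/16.

5/8 + 5*pi/16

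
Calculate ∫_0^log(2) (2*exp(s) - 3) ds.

2 - log(8)

An antiderivative is F(s) = -3*s + 2*exp(s).
Then F(log(2)) - F(0) = (4 - log(8)) - (2) = 2 - log(8).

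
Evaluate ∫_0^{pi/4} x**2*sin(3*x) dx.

-2/27 - sqrt(2)/27 + sqrt(2)*pi/36 + sqrt(2)*pi**2/96

Integrate by parts twice (u = x^2, dv = sin(3*x) dx).
An antiderivative is F(x) = -x**2*cos(3*x)/3 + 2*x*sin(3*x)/9 + 2*cos(3*x)/27.
Then F(pi/4) - F(0) = (sqrt(2)*(-32 + 24*pi + 9*pi**2)/864) - (2/27) = -2/27 - sqrt(2)/27 + sqrt(2)*pi/36 + sqrt(2)*pi**2/96.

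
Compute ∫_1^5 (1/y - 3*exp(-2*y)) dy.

-3*exp(-2)/2 + 3*exp(-10)/2 + log(5)

An antiderivative is F(y) = log(y) + 3*exp(-2*y)/2.
Then F(5) - F(1) = (3*exp(-10)/2 + log(5)) - (3*exp(-2)/2) = -3*exp(-2)/2 + 3*exp(-10)/2 + log(5).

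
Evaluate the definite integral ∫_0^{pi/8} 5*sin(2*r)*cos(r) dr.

-5*sqrt(sqrt(2) + 2)/4 - 5*sqrt(2 - sqrt(2))/12 + 10/3

Use the identity sin(2*r)cos(r) = [sin(3*r) + sin(r)]/2.
An antiderivative is F(r) = -5*cos(r)/2 - 5*cos(3*r)/6.
Then F(pi/8) - F(0) = (-5*sqrt(sqrt(2) + 2)/4 - 5*sqrt(2 - sqrt(2))/12) - (-10/3) = -5*sqrt(sqrt(2) + 2)/4 - 5*sqrt(2 - sqrt(2))/12 + 10/3.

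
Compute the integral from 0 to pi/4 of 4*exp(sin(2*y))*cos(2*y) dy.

Let u = sin(2*y), so du = 2*cos(2*y) dy. When y = 0, u = 0; when y = pi/4, u = 1.
The integral becomes 2·∫ exp(u) du from 0 to 1, with antiderivative 2*exp(u).
Back in y: F(y) = 2*exp(sin(2*y)).
Then F(pi/4) - F(0) = (2*E) - (2) = -2 + 2*E.

-2 + 2*E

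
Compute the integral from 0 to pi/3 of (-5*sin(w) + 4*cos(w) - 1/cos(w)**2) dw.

An antiderivative is F(w) = 4*sin(w) + 5*cos(w) - tan(w).
Then F(pi/3) - F(0) = (sqrt(3) + 5/2) - (5) = -5/2 + sqrt(3).

-5/2 + sqrt(3)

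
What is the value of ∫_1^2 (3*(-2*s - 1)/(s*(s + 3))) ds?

Factor the denominator: s**2 + 3*s = (s + 3)s.
Partial fractions: 3*(-2*s - 1)/(s*(s + 3)) = -5/(s + 3) - 1/s.
An antiderivative is F(s) = -log(s) - 5*log(s + 3).
Then F(2) - F(1) = (-5*log(5) - log(2)) - (-10*log(2)) = -5*log(5) + 9*log(2).

-5*log(5) + 9*log(2)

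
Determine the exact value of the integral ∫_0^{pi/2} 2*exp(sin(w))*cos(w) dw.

Let u = sin(w), so du = cos(w) dw. When w = 0, u = 0; when w = pi/2, u = 1.
The integral becomes 2·∫ exp(u) du from 0 to 1, with antiderivative 2*exp(u).
Back in w: F(w) = 2*exp(sin(w)).
Then F(pi/2) - F(0) = (2*E) - (2) = -2 + 2*E.

-2 + 2*E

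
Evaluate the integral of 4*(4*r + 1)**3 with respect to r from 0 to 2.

Let u = 4*r + 1, so du = 4 dr. When r = 0, u = 1; when r = 2, u = 9.
The integral becomes ∫ u**3 du from 1 to 9, with antiderivative u**4/4.
Back in r: F(r) = (4*r + 1)**4/4.
Then F(2) - F(0) = (6561/4) - (1/4) = 1640.

1640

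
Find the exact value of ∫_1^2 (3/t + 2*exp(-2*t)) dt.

An antiderivative is F(t) = 3*log(t) - exp(-2*t).
Then F(2) - F(1) = (-exp(-4) + 3*log(2)) - (-exp(-2)) = -exp(-4) + exp(-2) + 3*log(2).

-exp(-4) + exp(-2) + 3*log(2)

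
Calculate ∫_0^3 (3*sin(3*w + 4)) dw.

Let u = 3*w + 4, so du = 3 dw. When w = 0, u = 4; when w = 3, u = 13.
The integral becomes ∫ sin(u) du from 4 to 13, with antiderivative -cos(u).
Back in w: F(w) = -cos(3*w + 4).
Then F(3) - F(0) = (-cos(13)) - (-cos(4)) = -cos(13) + cos(4).

-cos(13) + cos(4)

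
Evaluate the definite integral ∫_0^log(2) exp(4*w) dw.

15/4

Let u = exp(w), so du = exp(w) dw. When w = 0, u = 1; when w = log(2), u = 2.
The integral becomes ∫ u**3 du from 1 to 2, with antiderivative u**4/4.
Back in w: F(w) = exp(4*w)/4.
Then F(log(2)) - F(0) = (4) - (1/4) = 15/4.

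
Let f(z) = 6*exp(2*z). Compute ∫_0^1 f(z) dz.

-3 + 3*exp(2)

Let u = 2*z, so du = 2 dz. When z = 0, u = 0; when z = 1, u = 2.
The integral becomes 3·∫ exp(u) du from 0 to 2, with antiderivative 3*exp(u).
Back in z: F(z) = 3*exp(2*z).
Then F(1) - F(0) = (3*exp(2)) - (3) = -3 + 3*exp(2).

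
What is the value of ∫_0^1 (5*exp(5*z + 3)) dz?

Let u = 5*z + 3, so du = 5 dz. When z = 0, u = 3; when z = 1, u = 8.
The integral becomes ∫ exp(u) du from 3 to 8, with antiderivative exp(u).
Back in z: F(z) = exp(5*z + 3).
Then F(1) - F(0) = (exp(8)) - (exp(3)) = -exp(3) + exp(8).

-exp(3) + exp(8)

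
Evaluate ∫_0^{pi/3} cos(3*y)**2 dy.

Use the identity cos^2(3*y) = (1 + cos(6*y))/2.
An antiderivative is F(y) = y/2 + sin(6*y)/12.
Then F(pi/3) - F(0) = (pi/6) - (0) = pi/6.

pi/6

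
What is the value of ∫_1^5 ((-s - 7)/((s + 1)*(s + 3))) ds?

Factor the denominator: s**2 + 4*s + 3 = (s + 3)(s + 1).
Partial fractions: (-s - 7)/((s + 1)*(s + 3)) = 2/(s + 3) - 3/(s + 1).
An antiderivative is F(s) = -3*log(s + 1) + 2*log(s + 3).
Then F(5) - F(1) = (log(8/27)) - (log(2)) = log(4/27).

log(4/27)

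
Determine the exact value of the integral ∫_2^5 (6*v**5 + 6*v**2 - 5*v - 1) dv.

By the power rule, an antiderivative is F(v) = v**6 + 2*v**3 - 5*v**2/2 - v.
Then F(5) - F(2) = (31615/2) - (68) = 31479/2.

31479/2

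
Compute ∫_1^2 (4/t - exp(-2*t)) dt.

An antiderivative is F(t) = 4*log(t) + exp(-2*t)/2.
Then F(2) - F(1) = (exp(-4)/2 + 4*log(2)) - (exp(-2)/2) = (-exp(2) + 1 + 8*exp(4)*log(2))*exp(-4)/2.

(-exp(2) + 1 + 8*exp(4)*log(2))*exp(-4)/2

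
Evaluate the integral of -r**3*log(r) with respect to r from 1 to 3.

Integrate by parts once (u = ln r, dv = -r**3 dr).
An antiderivative is F(r) = -r**4*(4*log(r) - 1)/16.
Then F(3) - F(1) = (81/16 - 81*log(3)/4) - (1/16) = 5 - 81*log(3)/4.

5 - 81*log(3)/4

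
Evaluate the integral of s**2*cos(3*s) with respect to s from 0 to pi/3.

-2*pi/27

Integrate by parts twice (u = s^2, dv = cos(3*s) ds).
An antiderivative is F(s) = s**2*sin(3*s)/3 + 2*s*cos(3*s)/9 - 2*sin(3*s)/27.
Then F(pi/3) - F(0) = (-2*pi/27) - (0) = -2*pi/27.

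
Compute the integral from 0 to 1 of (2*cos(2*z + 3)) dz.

sin(5) - sin(3)

Let u = 2*z + 3, so du = 2 dz. When z = 0, u = 3; when z = 1, u = 5.
The integral becomes ∫ cos(u) du from 3 to 5, with antiderivative sin(u).
Back in z: F(z) = sin(2*z + 3).
Then F(1) - F(0) = (sin(5)) - (sin(3)) = sin(5) - sin(3).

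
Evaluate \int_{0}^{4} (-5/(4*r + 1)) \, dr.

An antiderivative is F(r) = -5*log(4*r + 1)/4.
Then F(4) - F(0) = (-5*log(17)/4) - (0) = -5*log(17)/4.

-5*log(17)/4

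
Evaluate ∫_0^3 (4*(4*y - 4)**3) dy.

Let u = 4*y - 4, so du = 4 dy. When y = 0, u = -4; when y = 3, u = 8.
The integral becomes ∫ u**3 du from -4 to 8, with antiderivative u**4/4.
Back in y: F(y) = (4*y - 4)**4/4.
Then F(3) - F(0) = (1024) - (64) = 960.

960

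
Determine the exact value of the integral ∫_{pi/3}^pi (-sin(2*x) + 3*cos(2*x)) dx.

3/4 - 3*sqrt(3)/4

An antiderivative is F(x) = 3*sin(2*x)/2 + cos(2*x)/2.
Then F(pi) - F(pi/3) = (1/2) - (-1/4 + 3*sqrt(3)/4) = 3/4 - 3*sqrt(3)/4.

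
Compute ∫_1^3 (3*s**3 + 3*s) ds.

By the power rule, an antiderivative is F(s) = 3*s**4/4 + 3*s**2/2.
Then F(3) - F(1) = (297/4) - (9/4) = 72.

72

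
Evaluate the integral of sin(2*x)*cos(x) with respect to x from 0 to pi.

Use the identity sin(2*x)cos(x) = [sin(3*x) + sin(x)]/2.
An antiderivative is F(x) = -cos(x)/2 - cos(3*x)/6.
Then F(pi) - F(0) = (2/3) - (-2/3) = 4/3.

4/3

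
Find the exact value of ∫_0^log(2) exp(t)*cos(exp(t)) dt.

-sin(1) + sin(2)

Let u = exp(t), so du = exp(t) dt. When t = 0, u = 1; when t = log(2), u = 2.
The integral becomes ∫ cos(u) du from 1 to 2, with antiderivative sin(u).
Back in t: F(t) = sin(exp(t)).
Then F(log(2)) - F(0) = (sin(2)) - (sin(1)) = -sin(1) + sin(2).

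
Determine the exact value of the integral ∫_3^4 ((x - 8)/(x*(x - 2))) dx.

Factor the denominator: x**2 - 2*x = x(x - 2).
Partial fractions: (x - 8)/(x*(x - 2)) = 4/x - 3/(x - 2).
An antiderivative is F(x) = 4*log(x) - 3*log(x - 2).
Then F(4) - F(3) = (log(32)) - (log(81)) = log(32/81).

log(32/81)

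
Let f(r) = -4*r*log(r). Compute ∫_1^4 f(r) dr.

Integrate by parts once (u = ln r, dv = -4*r dr).
An antiderivative is F(r) = -r**2*(2*log(r) - 1).
Then F(4) - F(1) = (16 - 64*log(2)) - (1) = 15 - 64*log(2).

15 - 64*log(2)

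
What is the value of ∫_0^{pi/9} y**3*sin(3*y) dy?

-sqrt(3)/27 - pi**3/4374 + sqrt(3)*pi**2/486 + pi/81

Integrate by parts 3 times (u = y^3, dv = sin(3*y) dy).
An antiderivative is F(y) = -y**3*cos(3*y)/3 + y**2*sin(3*y)/3 + 2*y*cos(3*y)/9 - 2*sin(3*y)/27.
Then F(pi/9) - F(0) = (-sqrt(3)/27 - pi**3/4374 + sqrt(3)*pi**2/486 + pi/81) - (0) = -sqrt(3)/27 - pi**3/4374 + sqrt(3)*pi**2/486 + pi/81.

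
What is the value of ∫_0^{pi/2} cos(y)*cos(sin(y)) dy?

Let u = sin(y), so du = cos(y) dy. When y = 0, u = 0; when y = pi/2, u = 1.
The integral becomes ∫ cos(u) du from 0 to 1, with antiderivative sin(u).
Back in y: F(y) = sin(sin(y)).
Then F(pi/2) - F(0) = (sin(1)) - (0) = sin(1).

sin(1)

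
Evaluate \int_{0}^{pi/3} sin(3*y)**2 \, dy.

Use the identity sin^2(3*y) = (1 - cos(6*y))/2.
An antiderivative is F(y) = y/2 - sin(6*y)/12.
Then F(pi/3) - F(0) = (pi/6) - (0) = pi/6.

pi/6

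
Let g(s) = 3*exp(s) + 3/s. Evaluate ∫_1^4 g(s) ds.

-3*exp(1) + 3*log(4) + 3*exp(4)

An antiderivative is F(s) = 3*exp(s) + 3*log(s).
Then F(4) - F(1) = (3*log(4) + 3*exp(4)) - (3*exp(1)) = -3*exp(1) + 3*log(4) + 3*exp(4).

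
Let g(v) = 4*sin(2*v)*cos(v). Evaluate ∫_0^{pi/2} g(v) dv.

8/3

Use the identity sin(2*v)cos(v) = [sin(3*v) + sin(v)]/2.
An antiderivative is F(v) = -2*cos(v) - 2*cos(3*v)/3.
Then F(pi/2) - F(0) = (0) - (-8/3) = 8/3.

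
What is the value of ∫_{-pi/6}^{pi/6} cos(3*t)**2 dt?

Use the identity cos^2(3*t) = (1 + cos(6*t))/2.
An antiderivative is F(t) = t/2 + sin(6*t)/12.
Then F(pi/6) - F(-pi/6) = (pi/12) - (-pi/12) = pi/6.

pi/6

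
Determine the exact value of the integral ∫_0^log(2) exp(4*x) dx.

15/4

Let u = exp(x), so du = exp(x) dx. When x = 0, u = 1; when x = log(2), u = 2.
The integral becomes ∫ u**3 du from 1 to 2, with antiderivative u**4/4.
Back in x: F(x) = exp(4*x)/4.
Then F(log(2)) - F(0) = (4) - (1/4) = 15/4.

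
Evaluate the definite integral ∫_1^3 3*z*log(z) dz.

-6 + 27*log(3)/2

Integrate by parts once (u = ln z, dv = 3*z dz).
An antiderivative is F(z) = 3*z**2*(2*log(z) - 1)/4.
Then F(3) - F(1) = (-27/4 + 27*log(3)/2) - (-3/4) = -6 + 27*log(3)/2.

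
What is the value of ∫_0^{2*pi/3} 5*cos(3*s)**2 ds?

Use the identity cos^2(3*s) = (1 + cos(6*s))/2.
An antiderivative is F(s) = 5*s/2 + 5*sin(6*s)/12.
Then F(2*pi/3) - F(0) = (5*pi/3) - (0) = 5*pi/3.

5*pi/3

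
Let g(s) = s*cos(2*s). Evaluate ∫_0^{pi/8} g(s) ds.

-1/4 + sqrt(2)*pi/32 + sqrt(2)/8

Integrate by parts once (u = s, dv = cos(2*s) ds).
An antiderivative is F(s) = s*sin(2*s)/2 + cos(2*s)/4.
Then F(pi/8) - F(0) = (sqrt(2)*(pi + 4)/32) - (1/4) = -1/4 + sqrt(2)*pi/32 + sqrt(2)/8.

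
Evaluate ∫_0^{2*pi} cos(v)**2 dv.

Use the identity cos^2(v) = (1 + cos(2*v))/2.
An antiderivative is F(v) = v/2 + sin(2*v)/4.
Then F(2*pi) - F(0) = (pi) - (0) = pi.

pi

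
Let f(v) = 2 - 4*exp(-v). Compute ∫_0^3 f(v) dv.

4*exp(-3) + 2

An antiderivative is F(v) = 2*v + 4*exp(-v).
Then F(3) - F(0) = (4*exp(-3) + 6) - (4) = 4*exp(-3) + 2.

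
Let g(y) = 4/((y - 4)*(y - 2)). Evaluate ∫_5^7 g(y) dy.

Factor the denominator: y**2 - 6*y + 8 = (y - 2)(y - 4).
Partial fractions: 4/((y - 4)*(y - 2)) = -2/(y - 2) + 2/(y - 4).
An antiderivative is F(y) = 2*log(y - 4) - 2*log(y - 2).
Then F(7) - F(5) = (log(9/25)) - (-log(9)) = log(81/25).

log(81/25)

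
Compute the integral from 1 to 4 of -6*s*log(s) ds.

45/2 - 96*log(2)

Integrate by parts once (u = ln s, dv = -6*s ds).
An antiderivative is F(s) = -3*s**2*(2*log(s) - 1)/2.
Then F(4) - F(1) = (24 - 96*log(2)) - (3/2) = 45/2 - 96*log(2).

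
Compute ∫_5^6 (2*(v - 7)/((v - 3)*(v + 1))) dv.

Factor the denominator: v**2 - 2*v - 3 = (v + 1)(v - 3).
Partial fractions: 2*(v - 7)/((v - 3)*(v + 1)) = 4/(v + 1) - 2/(v - 3).
An antiderivative is F(v) = -2*log(v - 3) + 4*log(v + 1).
Then F(6) - F(5) = (-2*log(3) + 4*log(7)) - (2*log(2) + 4*log(3)) = -6*log(3) - 2*log(2) + 4*log(7).

-6*log(3) - 2*log(2) + 4*log(7)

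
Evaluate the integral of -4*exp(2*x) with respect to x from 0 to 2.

An antiderivative is F(x) = -2*exp(2*x).
Then F(2) - F(0) = (-2*exp(4)) - (-2) = 2 - 2*exp(4).

2 - 2*exp(4)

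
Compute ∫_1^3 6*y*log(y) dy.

Integrate by parts once (u = ln y, dv = 6*y dy).
An antiderivative is F(y) = 3*y**2*(2*log(y) - 1)/2.
Then F(3) - F(1) = (-27/2 + 27*log(3)) - (-3/2) = -12 + 27*log(3).

-12 + 27*log(3)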